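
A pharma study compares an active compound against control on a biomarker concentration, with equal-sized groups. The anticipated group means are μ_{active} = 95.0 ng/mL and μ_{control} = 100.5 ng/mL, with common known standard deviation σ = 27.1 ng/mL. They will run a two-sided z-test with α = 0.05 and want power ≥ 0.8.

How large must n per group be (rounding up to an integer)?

Standardized effect: d = |μ_{active} − μ_{control}| / σ = |95.0 − 100.5| / 27.1 = 0.2030
Set Φ(δ − 1.960) = 0.8; then δ − 1.960 = Φ⁻¹(0.8) = 0.842, giving δ = 2.802.
(Ignoring the negligible lower-tail rejection probability gives the usual closed-form inversion.)
δ = d·√(n/2) ⇒ n = 2(δ/d)² = 2 × (2.802 / 0.2030)² = 381.11.
Round up to the next whole unit.

n = 382 per group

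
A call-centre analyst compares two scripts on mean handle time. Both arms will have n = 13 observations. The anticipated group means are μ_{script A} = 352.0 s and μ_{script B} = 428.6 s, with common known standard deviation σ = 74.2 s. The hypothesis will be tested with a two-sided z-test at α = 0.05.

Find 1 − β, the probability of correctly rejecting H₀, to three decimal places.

Standardized effect: d = |μ_{script A} − μ_{script B}| / σ = |352.0 − 428.6| / 74.2 = 1.0323
Noncentrality parameter: δ = d·√(n/2) = 1.0323 × √(13/2) = 2.6320
Critical value for a two-sided test at α = 0.05: z_{α/2} = 1.960.
Power = Φ(δ − 1.960) + Φ(−δ − 1.960) = Φ(0.672) + Φ(-4.592) = 0.7492 + 0.0000 = 0.7492.

Power ≈ 0.749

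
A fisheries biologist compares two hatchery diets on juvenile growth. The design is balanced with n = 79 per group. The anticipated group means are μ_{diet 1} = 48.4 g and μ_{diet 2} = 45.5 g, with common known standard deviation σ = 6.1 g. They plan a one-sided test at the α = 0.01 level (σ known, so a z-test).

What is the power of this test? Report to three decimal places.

Power ≈ 0.746

Standardized effect: d = |μ_{diet 1} − μ_{diet 2}| / σ = |48.4 − 45.5| / 6.1 = 0.4754
Noncentrality parameter: δ = d·√(n/2) = 0.4754 × √(79/2) = 2.9879
One-sided α = 0.01 → critical value z_{0.01} = 2.326.
Power = Φ(δ − 2.326) = Φ(0.662) = 0.7459.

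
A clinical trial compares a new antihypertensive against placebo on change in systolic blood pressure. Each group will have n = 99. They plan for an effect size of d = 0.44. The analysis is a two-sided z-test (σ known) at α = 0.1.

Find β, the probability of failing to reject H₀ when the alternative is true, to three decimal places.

β ≈ 0.073

Noncentrality parameter: δ = d·√(n/2) = 0.44 × √(99/2) = 3.0957
Two-sided α = 0.1 → critical value z_{0.05} = 1.645.
Power = Φ(δ − 1.645) + Φ(−δ − 1.645) = Φ(1.451) + Φ(-4.741) = 0.9266 + 0.0000 = 0.9266.
Type II error: β = 1 − power = 1 − 0.9266 = 0.0734.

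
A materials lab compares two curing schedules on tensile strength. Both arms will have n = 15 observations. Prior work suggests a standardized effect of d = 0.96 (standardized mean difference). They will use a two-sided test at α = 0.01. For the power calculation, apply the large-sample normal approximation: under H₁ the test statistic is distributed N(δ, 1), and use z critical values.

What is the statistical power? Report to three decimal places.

Noncentrality parameter: δ = d·√(n/2) = 0.96 × √(15/2) = 2.6291
Critical value for a two-sided test at α = 0.01: z_{α/2} = 2.576.
Power = Φ(δ − 2.576) + Φ(−δ − 2.576) = Φ(0.053) + Φ(-5.205) = 0.5212 + 0.0000 = 0.5212.

Power ≈ 0.521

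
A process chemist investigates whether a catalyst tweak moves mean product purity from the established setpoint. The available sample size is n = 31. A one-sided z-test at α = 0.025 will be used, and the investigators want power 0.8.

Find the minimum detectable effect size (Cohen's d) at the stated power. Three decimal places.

Required noncentrality: δ = z_{0.025} + z_{0.20} = 1.960 + 0.842 = 2.802.
δ = d·√n ⇒ d = δ/√n = 2.802/√31 = 0.5032.

d ≈ 0.503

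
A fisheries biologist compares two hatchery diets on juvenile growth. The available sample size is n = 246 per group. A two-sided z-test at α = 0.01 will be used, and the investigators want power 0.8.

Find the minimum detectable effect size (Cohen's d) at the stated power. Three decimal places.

Need Φ(δ − 2.576) = 0.8, so δ = 2.576 + 0.842 = 3.417.
(The second rejection-region term Φ(−δ − z_{α/2}) is negligible and dropped.)
δ = d·√(n/2) ⇒ d = δ/√(n/2) = 3.417/√(246/2) = 0.3081.

d ≈ 0.308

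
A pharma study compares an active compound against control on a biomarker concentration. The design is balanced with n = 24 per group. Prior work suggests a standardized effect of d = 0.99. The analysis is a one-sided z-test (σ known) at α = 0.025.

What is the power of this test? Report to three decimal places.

Power ≈ 0.929

Noncentrality parameter: λ = d·√(n/2) = 0.99 × √(24/2) = 3.4295
Critical value for a one-sided test at α = 0.025: z_α = 1.960.
Power = P(Z > 1.960 − λ) = Φ(1.469) = 0.9292.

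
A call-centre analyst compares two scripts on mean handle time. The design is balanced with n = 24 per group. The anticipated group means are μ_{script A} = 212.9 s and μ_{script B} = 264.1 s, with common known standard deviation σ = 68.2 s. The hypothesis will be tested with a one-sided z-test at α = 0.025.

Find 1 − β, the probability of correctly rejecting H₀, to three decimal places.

Power ≈ 0.739

Standardized effect: d = |μ_{script A} − μ_{script B}| / σ = |212.9 − 264.1| / 68.2 = 0.7507
Noncentrality parameter: δ = d·√(n/2) = 0.7507 × √(24/2) = 2.6006
One-sided α = 0.025 → critical value z_{0.025} = 1.960.
Power = Φ(δ − 1.960) = Φ(0.641) = 0.7391.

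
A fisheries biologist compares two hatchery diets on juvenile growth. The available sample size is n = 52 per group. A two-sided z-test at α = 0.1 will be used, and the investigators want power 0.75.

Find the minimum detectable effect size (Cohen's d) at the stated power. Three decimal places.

Need Φ(δ − 1.645) = 0.75, so δ = 1.645 + 0.674 = 2.319.
(Lower-tail contribution to power is negligible for δ > 0.)
δ = d·√(n/2) ⇒ d = δ/√(n/2) = 2.319/√(52/2) = 0.4549.

d ≈ 0.455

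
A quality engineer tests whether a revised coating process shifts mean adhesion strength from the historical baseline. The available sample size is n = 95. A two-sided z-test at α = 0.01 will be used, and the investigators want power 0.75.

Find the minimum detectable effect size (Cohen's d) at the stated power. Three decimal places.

d ≈ 0.333

Required noncentrality: δ = z_{0.005} + z_{0.25} = 2.576 + 0.674 = 3.250.
(The second rejection-region term Φ(−δ − z_{α/2}) is negligible and dropped.)
δ = d·√n ⇒ d = δ/√n = 3.250/√95 = 0.3335.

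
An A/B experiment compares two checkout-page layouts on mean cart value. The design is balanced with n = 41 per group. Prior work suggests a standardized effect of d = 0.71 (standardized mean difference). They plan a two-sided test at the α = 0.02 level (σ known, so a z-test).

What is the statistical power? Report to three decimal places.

Power ≈ 0.813

Noncentrality parameter: λ = d·√(n/2) = 0.71 × √(41/2) = 3.2147
Critical value for a two-sided test at α = 0.02: z_{α/2} = 2.326.
Power = Φ(λ − 2.326) + Φ(−λ − 2.326) = Φ(0.888) + Φ(-5.541) = 0.8128 + 0.0000 = 0.8128.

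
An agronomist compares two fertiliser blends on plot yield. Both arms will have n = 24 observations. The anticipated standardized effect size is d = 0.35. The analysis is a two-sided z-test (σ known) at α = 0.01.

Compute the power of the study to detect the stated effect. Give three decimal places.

Noncentrality parameter: δ = d·√(n/2) = 0.35 × √(24/2) = 1.2124
Two-sided α = 0.01 → critical value z_{0.005} = 2.576.
Power = Φ(δ − 2.576) + Φ(−δ − 2.576) = Φ(-1.363) + Φ(-3.788) = 0.0864 + 0.0001 = 0.0865.

Power ≈ 0.086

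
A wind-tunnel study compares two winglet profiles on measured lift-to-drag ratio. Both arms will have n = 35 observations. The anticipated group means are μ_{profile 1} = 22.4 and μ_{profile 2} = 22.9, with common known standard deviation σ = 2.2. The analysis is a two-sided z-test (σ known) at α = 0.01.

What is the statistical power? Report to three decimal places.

Power ≈ 0.052

Standardized effect: d = |μ_{profile 1} − μ_{profile 2}| / σ = |22.4 − 22.9| / 2.2 = 0.2273
Noncentrality parameter: δ = d·√(n/2) = 0.2273 × √(35/2) = 0.9508
Two-sided α = 0.01 → critical value z_{0.005} = 2.576.
Power = Φ(δ − 2.576) + Φ(−δ − 2.576) = Φ(-1.625) + Φ(-3.527) = 0.0521 + 0.0002 = 0.0523.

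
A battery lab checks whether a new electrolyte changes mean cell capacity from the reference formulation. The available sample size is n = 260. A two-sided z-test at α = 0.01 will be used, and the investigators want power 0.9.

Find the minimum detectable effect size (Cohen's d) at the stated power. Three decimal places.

d ≈ 0.239

Required noncentrality: δ = z_{0.005} + z_{0.10} = 2.576 + 1.282 = 3.857.
(The second rejection-region term Φ(−δ − z_{α/2}) is negligible and dropped.)
δ = d·√n ⇒ d = δ/√n = 3.857/√260 = 0.2392.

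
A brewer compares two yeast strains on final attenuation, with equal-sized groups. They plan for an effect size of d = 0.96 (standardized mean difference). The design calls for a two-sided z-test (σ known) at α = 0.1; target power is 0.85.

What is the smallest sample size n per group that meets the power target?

Set Φ(δ − 1.645) = 0.85; then δ − 1.645 = Φ⁻¹(0.85) = 1.036, giving δ = 2.681.
(For δ > 0 the lower-tail rejection region contributes negligibly to power, so the one-term inversion is standard.)
δ = d·√(n/2) ⇒ n = 2(δ/d)² = 2 × (2.681 / 0.96)² = 15.60.
Round up to the next whole unit.

n = 16 per group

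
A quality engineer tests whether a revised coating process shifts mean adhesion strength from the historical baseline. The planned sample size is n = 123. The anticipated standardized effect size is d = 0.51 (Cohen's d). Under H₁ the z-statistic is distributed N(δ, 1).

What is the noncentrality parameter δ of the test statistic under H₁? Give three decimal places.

The noncentrality parameter scales effect size by the design's sample-size factor: δ = d·√n = 0.51 × √123 = 5.6562

δ ≈ 5.656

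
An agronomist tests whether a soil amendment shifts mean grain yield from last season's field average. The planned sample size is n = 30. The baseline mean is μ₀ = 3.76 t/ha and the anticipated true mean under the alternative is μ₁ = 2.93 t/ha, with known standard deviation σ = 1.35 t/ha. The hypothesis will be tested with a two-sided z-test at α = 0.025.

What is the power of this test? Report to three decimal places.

Standardized effect: d = |μ₁ − μ₀| / σ = |2.93 − 3.76| / 1.35 = 0.6148
Noncentrality parameter: δ = d·√n = 0.6148 × √30 = 3.3675
Two-sided α = 0.025 → critical value z_{0.0125} = 2.241.
Power = Φ(δ − 2.241) + Φ(−δ − 2.241) = Φ(1.126) + Φ(-5.609) = 0.8699 + 0.0000 = 0.8699.

Power ≈ 0.870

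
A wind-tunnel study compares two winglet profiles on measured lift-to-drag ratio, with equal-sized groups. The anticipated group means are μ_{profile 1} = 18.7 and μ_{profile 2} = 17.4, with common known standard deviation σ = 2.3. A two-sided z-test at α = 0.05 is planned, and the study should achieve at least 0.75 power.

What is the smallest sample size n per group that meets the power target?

n = 44 per group

Standardized effect: d = |μ_{profile 1} − μ_{profile 2}| / σ = |18.7 − 17.4| / 2.3 = 0.5652
Set Φ(δ − 1.960) = 0.75; then δ − 1.960 = Φ⁻¹(0.75) = 0.674, giving δ = 2.634.
(Ignoring the negligible lower-tail rejection probability gives the usual closed-form inversion.)
δ = d·√(n/2) ⇒ n = 2(δ/d)² = 2 × (2.634 / 0.5652)² = 43.45.
Rounding up, n = 44 per group.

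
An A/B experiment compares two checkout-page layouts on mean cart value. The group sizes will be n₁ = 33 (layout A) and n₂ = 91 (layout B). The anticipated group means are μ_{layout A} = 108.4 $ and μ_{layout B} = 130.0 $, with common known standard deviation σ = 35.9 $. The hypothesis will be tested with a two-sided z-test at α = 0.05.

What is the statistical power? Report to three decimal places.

Standardized effect: d = |μ_{layout A} − μ_{layout B}| / σ = |108.4 − 130.0| / 35.9 = 0.6017
Noncentrality parameter: δ = d / √(1/n₁ + 1/n₂) = 0.6017 / √(1/33 + 1/91) = 2.9609
Two-sided α = 0.05 → critical value z_{0.025} = 1.960.
Power = Φ(δ − 1.960) + Φ(−δ − 1.960) = Φ(1.001) + Φ(-4.921) = 0.8416 + 0.0000 = 0.8416.

Power ≈ 0.842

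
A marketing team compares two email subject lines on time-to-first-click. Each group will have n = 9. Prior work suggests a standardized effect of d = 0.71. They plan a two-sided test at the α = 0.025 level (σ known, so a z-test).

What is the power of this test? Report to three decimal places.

Noncentrality parameter: δ = d·√(n/2) = 0.71 × √(9/2) = 1.5061
Two-sided α = 0.025 → critical value z_{0.0125} = 2.241.
Power = Φ(δ − 2.241) + Φ(−δ − 2.241) = Φ(-0.735) + Φ(-3.748) = 0.2311 + 0.0001 = 0.2312.

Power ≈ 0.231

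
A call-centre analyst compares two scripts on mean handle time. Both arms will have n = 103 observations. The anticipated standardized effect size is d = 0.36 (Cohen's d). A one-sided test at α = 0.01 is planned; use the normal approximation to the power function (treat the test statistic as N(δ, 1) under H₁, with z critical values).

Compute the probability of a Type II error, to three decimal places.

Noncentrality parameter: δ = d·√(n/2) = 0.36 × √(103/2) = 2.5835
Critical value for a one-sided test at α = 0.01: z_α = 2.326.
Power = Φ(δ − 2.326) = Φ(0.257) = 0.6015.
Type II error: β = 1 − power = 1 − 0.6015 = 0.3985.

β ≈ 0.399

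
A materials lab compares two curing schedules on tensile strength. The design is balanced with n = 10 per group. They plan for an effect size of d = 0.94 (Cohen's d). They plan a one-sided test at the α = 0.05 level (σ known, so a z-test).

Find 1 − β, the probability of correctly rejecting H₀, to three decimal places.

Noncentrality parameter: δ = d·√(n/2) = 0.94 × √(10/2) = 2.1019
Critical value for a one-sided test at α = 0.05: z_α = 1.645.
Power = P(Z > 1.645 − δ) = Φ(0.457) = 0.6762.

Power ≈ 0.676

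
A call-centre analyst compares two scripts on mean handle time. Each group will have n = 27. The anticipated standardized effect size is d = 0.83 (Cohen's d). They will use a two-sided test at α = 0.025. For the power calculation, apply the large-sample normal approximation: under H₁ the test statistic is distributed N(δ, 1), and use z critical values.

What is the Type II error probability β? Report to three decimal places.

Noncentrality parameter: δ = d·√(n/2) = 0.83 × √(27/2) = 3.0496
Critical value for a two-sided test at α = 0.025: z_{α/2} = 2.241.
Power = Φ(δ − 2.241) + Φ(−δ − 2.241) = Φ(0.808) + Φ(-5.291) = 0.7905 + 0.0000 = 0.7905.
Type II error: β = 1 − power = 1 − 0.7905 = 0.2095.

β ≈ 0.209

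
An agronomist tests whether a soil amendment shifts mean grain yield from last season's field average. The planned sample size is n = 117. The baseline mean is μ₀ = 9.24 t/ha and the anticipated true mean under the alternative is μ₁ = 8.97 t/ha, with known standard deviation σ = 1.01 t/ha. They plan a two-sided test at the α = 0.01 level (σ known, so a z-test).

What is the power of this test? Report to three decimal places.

Standardized effect: d = |μ₁ − μ₀| / σ = |8.97 − 9.24| / 1.01 = 0.2673
Noncentrality parameter: δ = d·√n = 0.2673 × √117 = 2.8916
Critical value for a two-sided test at α = 0.01: z_{α/2} = 2.576.
Power = Φ(δ − 2.576) + Φ(−δ − 2.576) = Φ(0.316) + Φ(-5.467) = 0.6239 + 0.0000 = 0.6239.

Power ≈ 0.624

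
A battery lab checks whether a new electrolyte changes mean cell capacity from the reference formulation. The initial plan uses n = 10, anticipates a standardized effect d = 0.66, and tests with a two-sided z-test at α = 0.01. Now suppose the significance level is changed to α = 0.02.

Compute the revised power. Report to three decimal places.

δ = d·√n = 0.66 × √10 = 2.0871 (unchanged). New critical value: z_{0.01} = 2.326.
Revised power = Φ(δ − 2.326) + Φ(−δ − 2.326) = Φ(-0.239) + Φ(-4.413) = 0.4055 + 0.0000 = 0.4055.

Power ≈ 0.405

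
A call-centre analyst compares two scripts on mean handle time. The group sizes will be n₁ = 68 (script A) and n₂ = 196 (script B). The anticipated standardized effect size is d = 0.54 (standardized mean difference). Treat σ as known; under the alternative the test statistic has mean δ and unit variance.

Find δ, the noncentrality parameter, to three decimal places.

The noncentrality parameter scales effect size by the design's sample-size factor: δ = d / √(1/n₁ + 1/n₂) = 0.54 / √(1/68 + 1/196) = 3.8368

δ ≈ 3.837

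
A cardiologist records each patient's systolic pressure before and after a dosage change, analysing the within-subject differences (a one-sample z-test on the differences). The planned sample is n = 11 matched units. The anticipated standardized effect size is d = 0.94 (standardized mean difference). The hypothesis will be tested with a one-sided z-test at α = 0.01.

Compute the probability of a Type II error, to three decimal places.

β ≈ 0.214

Noncentrality parameter: δ = d·√n = 0.94 × √11 = 3.1176
Critical value for a one-sided test at α = 0.01: z_α = 2.326.
Power = P(Z > 2.326 − δ) = Φ(0.791) = 0.7856.
Type II error: β = 1 − power = 1 − 0.7856 = 0.2144.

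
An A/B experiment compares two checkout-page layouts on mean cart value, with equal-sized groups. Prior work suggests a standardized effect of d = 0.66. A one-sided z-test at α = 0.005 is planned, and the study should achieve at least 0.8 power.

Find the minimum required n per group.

n = 54 per group

Set Φ(δ − 2.576) = 0.8; then δ − 2.576 = Φ⁻¹(0.8) = 0.842, giving δ = 3.417.
δ = d·√(n/2) ⇒ n = 2(δ/d)² = 2 × (3.417 / 0.66)² = 53.62.
Round up to the next whole unit.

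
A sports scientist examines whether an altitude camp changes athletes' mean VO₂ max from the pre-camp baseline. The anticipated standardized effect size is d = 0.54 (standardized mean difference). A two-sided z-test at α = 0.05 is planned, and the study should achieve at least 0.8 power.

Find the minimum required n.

n = 27

Set Φ(δ − 1.960) = 0.8; then δ − 1.960 = Φ⁻¹(0.8) = 0.842, giving δ = 2.802.
(For δ > 0 the lower-tail rejection region contributes negligibly to power, so the one-term inversion is standard.)
δ = d·√n ⇒ n = (δ/d)² = (2.802 / 0.54)² = 26.92.
Rounding up, n = 27.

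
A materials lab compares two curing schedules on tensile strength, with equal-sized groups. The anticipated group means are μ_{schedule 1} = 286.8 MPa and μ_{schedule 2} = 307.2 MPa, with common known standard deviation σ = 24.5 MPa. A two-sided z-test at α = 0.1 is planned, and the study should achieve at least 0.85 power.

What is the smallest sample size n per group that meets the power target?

n = 21 per group

Standardized effect: d = |μ_{schedule 1} − μ_{schedule 2}| / σ = |286.8 − 307.2| / 24.5 = 0.8327
Set Φ(δ − 1.645) = 0.85; then δ − 1.645 = Φ⁻¹(0.85) = 1.036, giving δ = 2.681.
(The Φ(−δ − z_{α/2}) term is vanishingly small for δ > 0 and is dropped in the standard sample-size formula.)
δ = d·√(n/2) ⇒ n = 2(δ/d)² = 2 × (2.681 / 0.8327)² = 20.74.
Rounding up, n = 21 per group.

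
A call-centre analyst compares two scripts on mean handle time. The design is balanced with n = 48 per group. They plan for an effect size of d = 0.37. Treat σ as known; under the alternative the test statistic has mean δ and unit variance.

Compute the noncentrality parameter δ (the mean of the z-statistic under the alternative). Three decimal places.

δ ≈ 1.813

δ = d·√(n/2) = 0.37 × √(48/2) = 1.8126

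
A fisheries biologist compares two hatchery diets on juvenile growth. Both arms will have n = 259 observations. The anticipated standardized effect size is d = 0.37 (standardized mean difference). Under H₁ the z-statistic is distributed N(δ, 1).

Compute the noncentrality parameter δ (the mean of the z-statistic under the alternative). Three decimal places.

The noncentrality parameter scales effect size by the design's sample-size factor: δ = d·√(n/2) = 0.37 × √(259/2) = 4.2105

δ ≈ 4.211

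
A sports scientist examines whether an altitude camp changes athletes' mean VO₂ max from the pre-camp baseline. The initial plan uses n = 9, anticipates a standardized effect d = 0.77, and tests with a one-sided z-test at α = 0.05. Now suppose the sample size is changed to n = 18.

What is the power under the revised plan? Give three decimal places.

Power ≈ 0.948

With n = 18: δ = d·√n = 0.77 × √18 = 3.2668. Critical value z_{0.05} = 1.645.
Revised power = Φ(δ − 1.645) = Φ(1.622) = 0.9476.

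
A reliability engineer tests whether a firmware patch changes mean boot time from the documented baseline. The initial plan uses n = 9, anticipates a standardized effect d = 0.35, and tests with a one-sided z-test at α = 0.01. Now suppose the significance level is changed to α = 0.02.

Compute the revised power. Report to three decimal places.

Power ≈ 0.158

δ = d·√n = 0.35 × √9 = 1.0500 (unchanged). New critical value: z_{0.02} = 2.054.
Revised power = P(Z > 2.054 − δ) = Φ(-1.004) = 0.1577.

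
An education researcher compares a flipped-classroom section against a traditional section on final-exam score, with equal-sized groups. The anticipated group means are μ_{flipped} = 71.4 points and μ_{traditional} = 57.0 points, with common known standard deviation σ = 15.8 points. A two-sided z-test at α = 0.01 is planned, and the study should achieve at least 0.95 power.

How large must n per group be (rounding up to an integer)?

n = 43 per group

Standardized effect: d = |μ_{flipped} − μ_{traditional}| / σ = |71.4 − 57.0| / 15.8 = 0.9114
For power 0.95 need Φ(δ − z_{0.005}) = 0.95, so δ = z_{0.005} + z_{0.05} = 2.576 + 1.645 = 4.221.
(The Φ(−δ − z_{α/2}) term is vanishingly small for δ > 0 and is dropped in the standard sample-size formula.)
δ = d·√(n/2) ⇒ n = 2(δ/d)² = 2 × (4.221 / 0.9114)² = 42.89.
Rounding up, n = 43 per group.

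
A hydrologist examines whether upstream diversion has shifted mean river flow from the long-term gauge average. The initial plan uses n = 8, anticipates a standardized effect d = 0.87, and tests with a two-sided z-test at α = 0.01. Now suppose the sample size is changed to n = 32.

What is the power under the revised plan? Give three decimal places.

With n = 32: δ = d·√n = 0.87 × √32 = 4.9215. Critical value z_{0.005} = 2.576.
Revised power = Φ(δ − 2.576) + Φ(−δ − 2.576) = Φ(2.346) + Φ(-7.497) = 0.9905 + 0.0000 = 0.9905.

Power ≈ 0.991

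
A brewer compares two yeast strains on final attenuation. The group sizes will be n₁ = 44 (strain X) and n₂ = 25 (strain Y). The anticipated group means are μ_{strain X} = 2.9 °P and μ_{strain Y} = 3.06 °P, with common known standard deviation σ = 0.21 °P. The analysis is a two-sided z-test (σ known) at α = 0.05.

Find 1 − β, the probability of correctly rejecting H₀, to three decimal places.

Standardized effect: d = |μ_{strain X} − μ_{strain Y}| / σ = |2.9 − 3.06| / 0.21 = 0.7619
Noncentrality parameter: δ = d / √(1/n₁ + 1/n₂) = 0.7619 / √(1/44 + 1/25) = 3.0421
Two-sided α = 0.05 → critical value z_{0.025} = 1.960.
Power = Φ(δ − 1.960) + Φ(−δ − 1.960) = Φ(1.082) + Φ(-5.002) = 0.8604 + 0.0000 = 0.8604.

Power ≈ 0.860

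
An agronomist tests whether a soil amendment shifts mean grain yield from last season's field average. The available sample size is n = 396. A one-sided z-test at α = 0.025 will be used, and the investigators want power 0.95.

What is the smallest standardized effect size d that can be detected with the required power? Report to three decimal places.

Required noncentrality: δ = z_{0.025} + z_{0.05} = 1.960 + 1.645 = 3.605.
δ = d·√n ⇒ d = δ/√n = 3.605/√396 = 0.1811.

d ≈ 0.181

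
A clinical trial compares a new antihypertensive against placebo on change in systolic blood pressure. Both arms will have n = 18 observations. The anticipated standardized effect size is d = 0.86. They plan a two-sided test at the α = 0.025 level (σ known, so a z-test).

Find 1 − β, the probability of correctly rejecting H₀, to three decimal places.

Noncentrality parameter: δ = d·√(n/2) = 0.86 × √(18/2) = 2.5800
Two-sided α = 0.025 → critical value z_{0.0125} = 2.241.
Power = Φ(δ − 2.241) + Φ(−δ − 2.241) = Φ(0.339) + Φ(-4.821) = 0.6325 + 0.0000 = 0.6325.

Power ≈ 0.633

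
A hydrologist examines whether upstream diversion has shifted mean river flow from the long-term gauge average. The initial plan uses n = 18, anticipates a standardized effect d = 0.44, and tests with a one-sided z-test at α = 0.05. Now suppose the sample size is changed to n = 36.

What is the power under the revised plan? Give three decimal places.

Power ≈ 0.840

With n = 36: δ = d·√n = 0.44 × √36 = 2.6400. Critical value z_{0.05} = 1.645.
Revised power = Φ(δ − 1.645) = Φ(0.995) = 0.8402.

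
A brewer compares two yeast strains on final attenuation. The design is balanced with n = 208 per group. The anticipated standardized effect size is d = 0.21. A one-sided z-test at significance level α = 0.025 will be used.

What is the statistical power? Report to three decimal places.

Noncentrality parameter: λ = d·√(n/2) = 0.21 × √(208/2) = 2.1416
One-sided α = 0.025 → critical value z_{0.025} = 1.960.
Power = P(Z > 1.960 − λ) = Φ(0.182) = 0.5721.

Power ≈ 0.572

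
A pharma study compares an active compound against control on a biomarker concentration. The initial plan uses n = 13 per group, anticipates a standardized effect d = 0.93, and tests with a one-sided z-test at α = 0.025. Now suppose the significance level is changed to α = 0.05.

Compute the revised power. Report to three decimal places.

δ = d·√(n/2) = 0.93 × √(13/2) = 2.3710 (unchanged). New critical value: z_{0.05} = 1.645.
Revised power = Φ(δ − 1.645) = Φ(0.726) = 0.7661.

Power ≈ 0.766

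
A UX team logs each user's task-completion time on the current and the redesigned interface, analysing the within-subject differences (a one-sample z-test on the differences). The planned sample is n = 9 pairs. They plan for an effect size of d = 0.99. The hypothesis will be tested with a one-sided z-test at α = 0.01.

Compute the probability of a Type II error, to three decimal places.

β ≈ 0.260

Noncentrality parameter: δ = d·√n = 0.99 × √9 = 2.9700
Critical value for a one-sided test at α = 0.01: z_α = 2.326.
Power = Φ(δ − 2.326) = Φ(0.644) = 0.7401.
Type II error: β = 1 − power = 1 − 0.7401 = 0.2599.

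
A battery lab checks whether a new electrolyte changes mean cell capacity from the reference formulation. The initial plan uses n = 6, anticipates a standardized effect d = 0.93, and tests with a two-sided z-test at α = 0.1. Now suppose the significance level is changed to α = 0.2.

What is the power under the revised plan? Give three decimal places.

δ = d·√n = 0.93 × √6 = 2.2780 (unchanged). New critical value: z_{0.1} = 1.282.
Revised power = Φ(δ − 1.282) + Φ(−δ − 1.282) = Φ(0.996) + Φ(-3.560) = 0.8405 + 0.0002 = 0.8407.

Power ≈ 0.841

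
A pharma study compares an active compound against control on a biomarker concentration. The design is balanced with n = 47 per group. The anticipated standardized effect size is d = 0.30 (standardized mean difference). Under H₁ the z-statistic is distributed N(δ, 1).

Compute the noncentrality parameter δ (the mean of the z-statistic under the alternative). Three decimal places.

δ = d·√(n/2) = 0.30 × √(47/2) = 1.4543

δ ≈ 1.454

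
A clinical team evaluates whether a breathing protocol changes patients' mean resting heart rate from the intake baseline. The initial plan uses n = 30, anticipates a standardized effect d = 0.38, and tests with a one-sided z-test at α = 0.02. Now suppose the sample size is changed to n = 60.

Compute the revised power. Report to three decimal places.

With n = 60: δ = d·√n = 0.38 × √60 = 2.9435. Critical value z_{0.02} = 2.054.
Revised power = Φ(δ − 2.054) = Φ(0.890) = 0.8132.

Power ≈ 0.813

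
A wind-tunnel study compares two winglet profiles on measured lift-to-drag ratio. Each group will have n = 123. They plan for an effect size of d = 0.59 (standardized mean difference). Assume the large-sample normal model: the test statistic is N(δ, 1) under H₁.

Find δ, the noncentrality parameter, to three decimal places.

The noncentrality parameter scales effect size by the design's sample-size factor: δ = d·√(n/2) = 0.59 × √(123/2) = 4.6269

δ ≈ 4.627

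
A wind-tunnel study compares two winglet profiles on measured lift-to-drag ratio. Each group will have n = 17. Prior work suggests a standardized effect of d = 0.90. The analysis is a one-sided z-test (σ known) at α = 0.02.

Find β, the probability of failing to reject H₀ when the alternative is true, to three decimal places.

β ≈ 0.284

Noncentrality parameter: δ = d·√(n/2) = 0.90 × √(17/2) = 2.6239
One-sided α = 0.02 → critical value z_{0.02} = 2.054.
Power = Φ(δ − 2.054) = Φ(0.570) = 0.7157.
Type II error: β = 1 − power = 1 − 0.7157 = 0.2843.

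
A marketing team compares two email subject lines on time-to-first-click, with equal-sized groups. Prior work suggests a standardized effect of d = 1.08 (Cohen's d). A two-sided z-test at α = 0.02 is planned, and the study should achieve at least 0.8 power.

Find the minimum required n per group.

For power 0.8 need Φ(δ − z_{0.01}) = 0.8, so δ = z_{0.01} + z_{0.20} = 2.326 + 0.842 = 3.168.
(The Φ(−δ − z_{α/2}) term is vanishingly small for δ > 0 and is dropped in the standard sample-size formula.)
δ = d·√(n/2) ⇒ n = 2(δ/d)² = 2 × (3.168 / 1.08)² = 17.21.
Round up to the next whole unit.

n = 18 per group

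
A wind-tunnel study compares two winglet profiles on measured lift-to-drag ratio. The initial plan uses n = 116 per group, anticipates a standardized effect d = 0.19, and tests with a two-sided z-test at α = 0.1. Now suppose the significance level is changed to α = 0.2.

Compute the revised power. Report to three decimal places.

δ = d·√(n/2) = 0.19 × √(116/2) = 1.4470 (unchanged). New critical value: z_{0.1} = 1.282.
Revised power = Φ(δ − 1.282) + Φ(−δ − 1.282) = Φ(0.165) + Φ(-2.729) = 0.5657 + 0.0032 = 0.5689.

Power ≈ 0.569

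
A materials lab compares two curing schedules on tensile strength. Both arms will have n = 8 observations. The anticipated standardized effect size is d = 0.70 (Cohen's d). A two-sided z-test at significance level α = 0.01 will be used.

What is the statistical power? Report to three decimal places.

Power ≈ 0.120

Noncentrality parameter: δ = d·√(n/2) = 0.70 × √(8/2) = 1.4000
Two-sided α = 0.01 → critical value z_{0.005} = 2.576.
Power = Φ(δ − 2.576) + Φ(−δ − 2.576) = Φ(-1.176) + Φ(-3.976) = 0.1198 + 0.0000 = 0.1199.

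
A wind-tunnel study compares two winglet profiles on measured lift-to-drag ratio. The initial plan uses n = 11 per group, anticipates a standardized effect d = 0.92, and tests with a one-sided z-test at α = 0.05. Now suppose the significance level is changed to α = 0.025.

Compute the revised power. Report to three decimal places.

δ = d·√(n/2) = 0.92 × √(11/2) = 2.1576 (unchanged). New critical value: z_{0.025} = 1.960.
Revised power = Φ(δ − 1.960) = Φ(0.198) = 0.5783.

Power ≈ 0.578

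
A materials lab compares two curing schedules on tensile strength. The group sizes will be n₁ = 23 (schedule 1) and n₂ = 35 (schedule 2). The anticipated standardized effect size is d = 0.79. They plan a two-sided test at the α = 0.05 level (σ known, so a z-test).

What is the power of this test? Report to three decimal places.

Power ≈ 0.837

Noncentrality parameter: δ = d / √(1/n₁ + 1/n₂) = 0.79 / √(1/23 + 1/35) = 2.9431
Critical value for a two-sided test at α = 0.05: z_{α/2} = 1.960.
Power = Φ(δ − 1.960) + Φ(−δ − 1.960) = Φ(0.983) + Φ(-4.903) = 0.8372 + 0.0000 = 0.8372.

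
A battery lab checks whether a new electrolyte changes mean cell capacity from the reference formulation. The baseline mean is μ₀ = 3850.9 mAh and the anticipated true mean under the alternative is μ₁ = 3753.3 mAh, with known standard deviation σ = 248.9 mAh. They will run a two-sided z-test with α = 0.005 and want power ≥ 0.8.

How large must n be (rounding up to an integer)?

Standardized effect: d = |μ₁ − μ₀| / σ = |3753.3 − 3850.9| / 248.9 = 0.3921
For power 0.8 need Φ(δ − z_{0.0025}) = 0.8, so δ = z_{0.0025} + z_{0.20} = 2.807 + 0.842 = 3.649.
(Ignoring the negligible lower-tail rejection probability gives the usual closed-form inversion.)
δ = d·√n ⇒ n = (δ/d)² = (3.649 / 0.3921)² = 86.58.
Round up to the next whole unit.

n = 87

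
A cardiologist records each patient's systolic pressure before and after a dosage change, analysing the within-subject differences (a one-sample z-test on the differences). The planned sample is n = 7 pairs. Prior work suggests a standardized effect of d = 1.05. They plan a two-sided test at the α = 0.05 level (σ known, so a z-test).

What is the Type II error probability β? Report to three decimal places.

Noncentrality parameter: δ = d·√n = 1.05 × √7 = 2.7780
Two-sided α = 0.05 → critical value z_{0.025} = 1.960.
Power = Φ(δ − 1.960) + Φ(−δ − 1.960) = Φ(0.818) + Φ(-4.738) = 0.7933 + 0.0000 = 0.7933.
Type II error: β = 1 − power = 1 − 0.7933 = 0.2067.

β ≈ 0.207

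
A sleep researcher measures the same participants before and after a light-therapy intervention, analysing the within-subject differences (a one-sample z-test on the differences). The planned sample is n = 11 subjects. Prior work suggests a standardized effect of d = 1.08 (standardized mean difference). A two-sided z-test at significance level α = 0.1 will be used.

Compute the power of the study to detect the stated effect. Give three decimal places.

Noncentrality parameter: δ = d·√n = 1.08 × √11 = 3.5820
Two-sided α = 0.1 → critical value z_{0.05} = 1.645.
Power = Φ(δ − 1.645) + Φ(−δ − 1.645) = Φ(1.937) + Φ(-5.227) = 0.9736 + 0.0000 = 0.9736.

Power ≈ 0.974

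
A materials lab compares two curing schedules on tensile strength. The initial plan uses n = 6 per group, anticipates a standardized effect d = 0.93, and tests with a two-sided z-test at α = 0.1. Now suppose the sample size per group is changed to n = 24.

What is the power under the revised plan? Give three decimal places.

With n = 24 per group: δ = d·√(n/2) = 0.93 × √(24/2) = 3.2216. Critical value z_{0.05} = 1.645.
Revised power = Φ(δ − 1.645) + Φ(−δ − 1.645) = Φ(1.577) + Φ(-4.866) = 0.9426 + 0.0000 = 0.9426.

Power ≈ 0.943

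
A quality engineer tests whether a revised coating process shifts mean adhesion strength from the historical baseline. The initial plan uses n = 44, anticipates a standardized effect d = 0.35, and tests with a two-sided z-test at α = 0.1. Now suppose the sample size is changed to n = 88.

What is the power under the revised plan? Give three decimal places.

Power ≈ 0.949

With n = 88: δ = d·√n = 0.35 × √88 = 3.2833. Critical value z_{0.05} = 1.645.
Revised power = Φ(δ − 1.645) + Φ(−δ − 1.645) = Φ(1.638) + Φ(-4.928) = 0.9493 + 0.0000 = 0.9493.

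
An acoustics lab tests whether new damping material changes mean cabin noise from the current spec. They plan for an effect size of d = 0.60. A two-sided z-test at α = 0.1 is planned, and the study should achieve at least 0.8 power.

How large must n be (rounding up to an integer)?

For power 0.8 need Φ(δ − z_{0.05}) = 0.8, so δ = z_{0.05} + z_{0.20} = 1.645 + 0.842 = 2.486.
(For δ > 0 the lower-tail rejection region contributes negligibly to power, so the one-term inversion is standard.)
δ = d·√n ⇒ n = (δ/d)² = (2.486 / 0.60)² = 17.17.
Round up to the next whole unit.

n = 18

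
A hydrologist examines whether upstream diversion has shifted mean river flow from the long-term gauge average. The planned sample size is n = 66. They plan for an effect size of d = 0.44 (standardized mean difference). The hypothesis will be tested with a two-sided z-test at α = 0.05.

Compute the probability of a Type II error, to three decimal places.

β ≈ 0.053

Noncentrality parameter: δ = d·√n = 0.44 × √66 = 3.5746
Critical value for a two-sided test at α = 0.05: z_{α/2} = 1.960.
Power = Φ(δ − 1.960) + Φ(−δ − 1.960) = Φ(1.615) + Φ(-5.535) = 0.9468 + 0.0000 = 0.9468.
Type II error: β = 1 − power = 1 − 0.9468 = 0.0532.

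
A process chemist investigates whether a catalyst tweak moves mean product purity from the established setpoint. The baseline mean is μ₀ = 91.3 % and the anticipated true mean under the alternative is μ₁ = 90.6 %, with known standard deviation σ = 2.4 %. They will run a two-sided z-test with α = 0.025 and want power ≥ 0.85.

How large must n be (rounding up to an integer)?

n = 127

Standardized effect: d = |μ₁ − μ₀| / σ = |90.6 − 91.3| / 2.4 = 0.2917
For power 0.85 need Φ(δ − z_{0.0125}) = 0.85, so δ = z_{0.0125} + z_{0.15} = 2.241 + 1.036 = 3.278.
(The Φ(−δ − z_{α/2}) term is vanishingly small for δ > 0 and is dropped in the standard sample-size formula.)
δ = d·√n ⇒ n = (δ/d)² = (3.278 / 0.2917)² = 126.30.
Rounding up, n = 127.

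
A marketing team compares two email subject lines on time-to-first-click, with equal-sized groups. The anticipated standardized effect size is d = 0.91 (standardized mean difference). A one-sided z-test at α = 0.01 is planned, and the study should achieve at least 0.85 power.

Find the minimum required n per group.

n = 28 per group

For power 0.85 need Φ(δ − z_{0.01}) = 0.85, so δ = z_{0.01} + z_{0.15} = 2.326 + 1.036 = 3.363.
δ = d·√(n/2) ⇒ n = 2(δ/d)² = 2 × (3.363 / 0.91)² = 27.31.
Round up to the next whole unit.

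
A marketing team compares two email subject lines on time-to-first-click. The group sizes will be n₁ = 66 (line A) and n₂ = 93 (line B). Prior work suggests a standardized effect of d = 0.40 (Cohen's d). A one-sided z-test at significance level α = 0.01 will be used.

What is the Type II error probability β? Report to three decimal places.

β ≈ 0.437

Noncentrality parameter: δ = d / √(1/n₁ + 1/n₂) = 0.40 / √(1/66 + 1/93) = 2.4853
One-sided α = 0.01 → critical value z_{0.01} = 2.326.
Power = P(Z > 2.326 − δ) = Φ(0.159) = 0.5631.
Type II error: β = 1 − power = 1 − 0.5631 = 0.4369.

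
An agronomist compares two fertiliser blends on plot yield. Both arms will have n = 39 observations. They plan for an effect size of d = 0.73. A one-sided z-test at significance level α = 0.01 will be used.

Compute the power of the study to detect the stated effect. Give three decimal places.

Noncentrality parameter: λ = d·√(n/2) = 0.73 × √(39/2) = 3.2236
Critical value for a one-sided test at α = 0.01: z_α = 2.326.
Power = Φ(λ − 2.326) = Φ(0.897) = 0.8152.

Power ≈ 0.815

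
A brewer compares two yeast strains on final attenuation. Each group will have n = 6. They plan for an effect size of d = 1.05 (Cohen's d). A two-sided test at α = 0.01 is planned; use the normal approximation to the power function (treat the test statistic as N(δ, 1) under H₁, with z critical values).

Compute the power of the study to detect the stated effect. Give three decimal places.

Power ≈ 0.224

Noncentrality parameter: δ = d·√(n/2) = 1.05 × √(6/2) = 1.8187
Critical value for a two-sided test at α = 0.01: z_{α/2} = 2.576.
Power = Φ(δ − 2.576) + Φ(−δ − 2.576) = Φ(-0.757) + Φ(-4.394) = 0.2245 + 0.0000 = 0.2245.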